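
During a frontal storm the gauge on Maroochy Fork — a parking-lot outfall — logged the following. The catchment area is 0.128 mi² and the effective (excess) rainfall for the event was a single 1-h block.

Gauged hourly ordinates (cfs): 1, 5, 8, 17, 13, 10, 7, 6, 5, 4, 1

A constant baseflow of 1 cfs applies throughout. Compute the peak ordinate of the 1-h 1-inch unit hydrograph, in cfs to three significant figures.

Direct runoff: 0.0, 4.0, 7.0, 16.0, 12.0, 9.0, 6.0, 5.0, 4.0, 3.0, 0.0 cfs; ΣQ_DR = 66.00 cfs, peak = 16.0 cfs.
Runoff depth d = ΣQ_DR·Δt / A = 66.00 × 3600 / (0.128 mi²) = 0.7990 in.
The 1-inch UH is the DRH scaled by (1 in)/d, so U_p = 16.0 × 1/0.7990 = 20.0 cfs.

U_p ≈ 20.0 cfs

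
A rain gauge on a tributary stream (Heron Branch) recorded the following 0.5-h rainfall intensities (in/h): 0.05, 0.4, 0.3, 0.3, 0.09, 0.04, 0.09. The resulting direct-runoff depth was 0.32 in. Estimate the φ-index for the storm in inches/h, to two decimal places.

Only the 3 blocks with intensity above φ contribute runoff: 0.4, 0.3, 0.3 in/h.
Σ(I−φ)·Δt = d  ⇒  (0.4+0.3+0.3 − 3φ)·0.5 = 0.32
φ = (1.000 − 0.32/0.5) / 3 = 0.12 in/h.

φ ≈ 0.12 in/h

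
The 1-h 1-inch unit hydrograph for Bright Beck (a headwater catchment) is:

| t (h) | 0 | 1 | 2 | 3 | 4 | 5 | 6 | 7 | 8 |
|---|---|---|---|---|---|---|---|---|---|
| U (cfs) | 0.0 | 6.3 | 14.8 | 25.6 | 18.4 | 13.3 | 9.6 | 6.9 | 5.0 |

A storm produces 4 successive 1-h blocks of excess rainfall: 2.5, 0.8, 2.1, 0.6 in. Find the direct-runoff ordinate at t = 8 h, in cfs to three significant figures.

Q ≈ 46.2 cfs

By discrete convolution, Q_j = Σ (P_i / 1 in) · U_{j−i}.
At t = 8 h (j=8): Q = (2.5/1)·5.0 + (0.8/1)·6.9 + (2.1/1)·9.6 + (0.6/1)·13.3 = 46.2 cfs.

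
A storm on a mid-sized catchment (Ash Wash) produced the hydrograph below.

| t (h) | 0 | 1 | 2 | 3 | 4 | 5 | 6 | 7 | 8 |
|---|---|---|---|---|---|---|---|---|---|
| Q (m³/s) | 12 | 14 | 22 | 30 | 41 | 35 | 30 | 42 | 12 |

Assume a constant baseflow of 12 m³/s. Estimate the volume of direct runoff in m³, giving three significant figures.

V ≈ 4.68 × 10^5 m³

Direct-runoff ordinates (Q − Q_b): 0.0, 2.0, 10.0, 18.0, 29.0, 23.0, 18.0, 30.0, 0.0 m³/s.
ΣQ_DR = 130.0 m³/s.
With Δt = 1 h = 3600 s, V = ΣQ_DR · Δt = 130.0 × 3600 = 4.68 × 10^5 m³.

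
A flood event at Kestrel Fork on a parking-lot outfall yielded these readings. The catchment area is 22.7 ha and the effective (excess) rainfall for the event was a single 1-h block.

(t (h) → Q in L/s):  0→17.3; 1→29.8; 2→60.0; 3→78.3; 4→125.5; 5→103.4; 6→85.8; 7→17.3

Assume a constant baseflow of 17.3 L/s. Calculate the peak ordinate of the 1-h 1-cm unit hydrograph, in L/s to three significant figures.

Direct runoff: 0.0, 12.5, 42.7, 61.0, 108.2, 86.1, 68.5, 0.0 L/s; ΣQ_DR = 379.0 L/s, peak = 108.2 L/s.
Runoff depth d = ΣQ_DR·Δt / A = 379.0 × 3600 / (22.7 ha) = 6.011 mm.
The 1-cm UH is the DRH scaled by (10 mm)/d, so U_p = 108.2 × 10/6.011 = 180 L/s.

U_p ≈ 180 L/s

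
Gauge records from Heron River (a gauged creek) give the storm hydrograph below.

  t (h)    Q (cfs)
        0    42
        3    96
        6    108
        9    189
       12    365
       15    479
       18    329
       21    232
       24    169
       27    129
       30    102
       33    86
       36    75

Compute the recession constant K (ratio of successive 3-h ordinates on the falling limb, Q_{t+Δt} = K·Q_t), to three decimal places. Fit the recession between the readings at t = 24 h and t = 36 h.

Using the recession-limb readings at t = 24 h and t = 36 h: Q falls from 169 to 75 cfs over 4 intervals.
K = (Q₂/Q₁)^(1/4) = (75/169)^(1/4) = 0.816.

K ≈ 0.816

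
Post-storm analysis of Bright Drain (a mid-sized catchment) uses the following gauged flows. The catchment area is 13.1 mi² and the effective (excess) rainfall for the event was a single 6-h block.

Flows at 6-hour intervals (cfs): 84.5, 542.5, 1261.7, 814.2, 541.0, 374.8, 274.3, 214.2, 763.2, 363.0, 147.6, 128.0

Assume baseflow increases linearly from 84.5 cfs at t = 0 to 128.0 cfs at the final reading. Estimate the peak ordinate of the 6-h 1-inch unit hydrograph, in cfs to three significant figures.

Direct runoff: 0.00, 454.05, 1169.29, 717.84, 440.68, 270.53, 166.07, 102.02, 647.06, 242.91, 23.55, 0.00 cfs; ΣQ_DR = 4234 cfs, peak = 1169.29 cfs.
Runoff depth d = ΣQ_DR·Δt / A = 4234 × 21600 / (13.1 mi²) = 3.005 in.
The 1-inch UH is the DRH scaled by (1 in)/d, so U_p = 1169.29 × 1/3.005 = 389 cfs.

U_p ≈ 389 cfs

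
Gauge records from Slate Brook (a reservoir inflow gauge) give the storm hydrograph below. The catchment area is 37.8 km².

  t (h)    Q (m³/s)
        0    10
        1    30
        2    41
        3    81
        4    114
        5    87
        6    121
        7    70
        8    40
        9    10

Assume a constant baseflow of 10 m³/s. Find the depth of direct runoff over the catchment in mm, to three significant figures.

d ≈ 48.0 mm

Direct runoff: 0.0, 20.0, 31.0, 71.0, 104.0, 77.0, 111.0, 60.0, 30.0, 0.0 m³/s; ΣQ_DR = 504.0 m³/s.
V = ΣQ_DR · Δt = 504.0 × 3600 s = 1.814 × 10^6 m³.
Over A = 37.8 km², depth = V / A = 48.0 mm.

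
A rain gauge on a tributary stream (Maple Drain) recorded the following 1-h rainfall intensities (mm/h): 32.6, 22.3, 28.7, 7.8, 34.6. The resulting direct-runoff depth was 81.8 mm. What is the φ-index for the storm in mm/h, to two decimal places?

φ ≈ 9.10 mm/h

Only the 4 blocks with intensity above φ contribute runoff: 32.6, 22.3, 28.7, 34.6 mm/h.
Σ(I−φ)·Δt = d  ⇒  (32.6+22.3+28.7+34.6 − 4φ)·1 = 81.8
φ = (118.2 − 81.8/1) / 4 = 9.10 mm/h.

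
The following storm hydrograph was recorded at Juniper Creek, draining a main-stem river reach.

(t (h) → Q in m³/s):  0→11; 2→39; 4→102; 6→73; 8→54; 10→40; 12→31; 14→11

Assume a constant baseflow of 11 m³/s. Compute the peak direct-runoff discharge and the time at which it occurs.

Q_p = 91.0 m³/s at t = 4 h

Subtracting baseflow gives direct-runoff ordinates: 0.0, 28.0, 91.0, 62.0, 43.0, 29.0, 20.0, 0.0 m³/s.
The maximum is 91.0 m³/s, occurring at the reading for t = 4 h.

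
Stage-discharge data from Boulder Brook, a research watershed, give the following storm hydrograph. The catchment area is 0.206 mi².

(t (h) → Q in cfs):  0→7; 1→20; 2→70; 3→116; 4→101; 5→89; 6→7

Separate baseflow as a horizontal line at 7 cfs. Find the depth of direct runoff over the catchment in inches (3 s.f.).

d ≈ 2.72 in

Direct runoff: 0.0, 13.0, 63.0, 109.0, 94.0, 82.0, 0.0 cfs; ΣQ_DR = 361.0 cfs.
V = ΣQ_DR · Δt = 361.0 × 3600 s = 1.300 × 10^6 ft³.
Over A = 0.206 mi², depth = V / A = 2.72 in.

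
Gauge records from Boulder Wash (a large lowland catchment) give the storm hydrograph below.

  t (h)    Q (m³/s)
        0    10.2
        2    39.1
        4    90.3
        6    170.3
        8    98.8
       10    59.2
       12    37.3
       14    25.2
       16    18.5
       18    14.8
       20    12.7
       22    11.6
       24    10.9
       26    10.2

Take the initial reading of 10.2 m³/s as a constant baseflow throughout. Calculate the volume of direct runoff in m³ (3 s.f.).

V ≈ 3.36 × 10^6 m³

Direct-runoff ordinates (Q − Q_b): 0.0, 28.9, 80.1, 160.1, 88.6, 49.0, 27.1, 15.0, 8.3, 4.6, 2.5, 1.4, 0.7, 0.0 m³/s.
ΣQ_DR = 466.3 m³/s.
With Δt = 2 h = 7200 s, V = ΣQ_DR · Δt = 466.3 × 7200 = 3.36 × 10^6 m³.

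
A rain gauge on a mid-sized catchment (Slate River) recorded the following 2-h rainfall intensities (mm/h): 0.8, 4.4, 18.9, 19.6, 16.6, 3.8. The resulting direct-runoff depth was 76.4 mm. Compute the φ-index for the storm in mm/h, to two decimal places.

φ ≈ 5.63 mm/h

Only the 3 blocks with intensity above φ contribute runoff: 18.9, 19.6, 16.6 mm/h.
Σ(I−φ)·Δt = d  ⇒  (18.9+19.6+16.6 − 3φ)·2 = 76.4
φ = (55.10 − 76.4/2) / 3 = 5.63 mm/h.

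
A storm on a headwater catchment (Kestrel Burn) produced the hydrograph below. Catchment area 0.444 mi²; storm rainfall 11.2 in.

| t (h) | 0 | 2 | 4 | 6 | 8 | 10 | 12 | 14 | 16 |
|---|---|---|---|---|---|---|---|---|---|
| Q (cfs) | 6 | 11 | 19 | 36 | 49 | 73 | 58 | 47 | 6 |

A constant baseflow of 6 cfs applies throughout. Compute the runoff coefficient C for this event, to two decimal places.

C ≈ 0.16

ΣQ_DR = 251.0 cfs; V = ΣQ_DR·Δt = 1.807 × 10^6 ft³.
Runoff depth d = V / A = 1.752 in.
C = d / P = 1.752 / 11.2 = 0.16.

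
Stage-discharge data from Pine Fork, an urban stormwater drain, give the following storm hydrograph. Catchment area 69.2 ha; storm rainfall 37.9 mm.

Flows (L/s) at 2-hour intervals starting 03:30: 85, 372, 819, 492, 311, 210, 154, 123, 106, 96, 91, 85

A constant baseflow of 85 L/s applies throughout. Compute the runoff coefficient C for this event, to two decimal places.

C ≈ 0.53

ΣQ_DR = 1924 L/s; V = ΣQ_DR·Δt = 1.385 × 10^7 L.
Runoff depth d = V / A = 20.02 mm.
C = d / P = 20.02 / 37.9 = 0.53.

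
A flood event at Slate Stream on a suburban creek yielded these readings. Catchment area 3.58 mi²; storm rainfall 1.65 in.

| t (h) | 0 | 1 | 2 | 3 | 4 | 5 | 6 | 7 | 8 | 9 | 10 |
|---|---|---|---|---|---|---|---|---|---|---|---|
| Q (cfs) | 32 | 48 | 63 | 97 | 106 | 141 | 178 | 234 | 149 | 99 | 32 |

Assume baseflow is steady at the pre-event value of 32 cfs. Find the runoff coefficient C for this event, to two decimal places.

ΣQ_DR = 827.0 cfs; V = ΣQ_DR·Δt = 2.977 × 10^6 ft³.
Runoff depth d = V / A = 0.3580 in.
C = d / P = 0.3580 / 1.65 = 0.22.

C ≈ 0.22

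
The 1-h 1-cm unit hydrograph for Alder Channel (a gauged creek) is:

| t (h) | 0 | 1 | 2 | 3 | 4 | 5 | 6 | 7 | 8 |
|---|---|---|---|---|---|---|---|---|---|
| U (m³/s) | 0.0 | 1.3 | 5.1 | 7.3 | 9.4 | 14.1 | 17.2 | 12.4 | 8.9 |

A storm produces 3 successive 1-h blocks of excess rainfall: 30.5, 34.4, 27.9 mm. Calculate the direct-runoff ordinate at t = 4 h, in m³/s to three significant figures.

By discrete convolution, Q_j = Σ (P_i / 10 mm) · U_{j−i}.
At t = 4 h (j=4): Q = (30.5/10)·9.4 + (34.4/10)·7.3 + (27.9/10)·5.1 = 68.0 m³/s.

Q ≈ 68.0 m³/s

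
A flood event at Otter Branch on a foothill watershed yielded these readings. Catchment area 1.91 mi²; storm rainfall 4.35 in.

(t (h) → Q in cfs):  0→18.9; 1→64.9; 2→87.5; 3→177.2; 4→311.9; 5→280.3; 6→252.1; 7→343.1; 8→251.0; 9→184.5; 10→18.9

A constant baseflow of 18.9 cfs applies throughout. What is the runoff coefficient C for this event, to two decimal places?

C ≈ 0.33

ΣQ_DR = 1782 cfs; V = ΣQ_DR·Δt = 6.417 × 10^6 ft³.
Runoff depth d = V / A = 1.446 in.
C = d / P = 1.446 / 4.35 = 0.33.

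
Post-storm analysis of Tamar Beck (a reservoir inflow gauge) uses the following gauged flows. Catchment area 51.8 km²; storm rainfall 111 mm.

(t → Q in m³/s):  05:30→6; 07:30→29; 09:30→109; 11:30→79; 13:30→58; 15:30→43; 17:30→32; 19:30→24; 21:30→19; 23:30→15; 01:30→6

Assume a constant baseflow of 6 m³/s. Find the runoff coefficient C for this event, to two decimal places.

C ≈ 0.44

ΣQ_DR = 354.0 m³/s; V = ΣQ_DR·Δt = 2.549 × 10^6 m³.
Runoff depth d = V / A = 49.20 mm.
C = d / P = 49.20 / 111 = 0.44.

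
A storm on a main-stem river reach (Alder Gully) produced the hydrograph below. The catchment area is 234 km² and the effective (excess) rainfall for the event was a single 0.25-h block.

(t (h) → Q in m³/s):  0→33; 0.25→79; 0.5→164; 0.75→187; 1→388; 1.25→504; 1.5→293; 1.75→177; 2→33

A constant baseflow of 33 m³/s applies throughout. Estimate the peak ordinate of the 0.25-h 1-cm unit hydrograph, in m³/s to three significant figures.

Direct runoff: 0.0, 46.0, 131.0, 154.0, 355.0, 471.0, 260.0, 144.0, 0.0 m³/s; ΣQ_DR = 1561 m³/s, peak = 471.0 m³/s.
Runoff depth d = ΣQ_DR·Δt / A = 1561 × 900 / (234 km²) = 6.004 mm.
The 1-cm UH is the DRH scaled by (10 mm)/d, so U_p = 471.0 × 10/6.004 = 784 m³/s.

U_p ≈ 784 m³/s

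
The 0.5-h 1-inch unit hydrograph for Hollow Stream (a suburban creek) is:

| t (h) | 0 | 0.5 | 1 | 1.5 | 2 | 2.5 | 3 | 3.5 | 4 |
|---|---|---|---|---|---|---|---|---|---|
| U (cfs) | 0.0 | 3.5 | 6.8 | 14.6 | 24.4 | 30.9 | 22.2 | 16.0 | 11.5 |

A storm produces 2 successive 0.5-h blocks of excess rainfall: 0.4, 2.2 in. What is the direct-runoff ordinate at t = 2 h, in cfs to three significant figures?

By discrete convolution, Q_j = Σ (P_i / 1 in) · U_{j−i}.
At t = 2 h (j=4): Q = (0.4/1)·24.4 + (2.2/1)·14.6 = 41.9 cfs.

Q ≈ 41.9 cfs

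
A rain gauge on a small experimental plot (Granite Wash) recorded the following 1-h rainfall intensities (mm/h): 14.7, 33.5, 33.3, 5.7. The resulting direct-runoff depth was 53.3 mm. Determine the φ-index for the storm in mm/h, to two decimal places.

Only the 3 blocks with intensity above φ contribute runoff: 14.7, 33.5, 33.3 mm/h.
Σ(I−φ)·Δt = d  ⇒  (14.7+33.5+33.3 − 3φ)·1 = 53.3
φ = (81.50 − 53.3/1) / 3 = 9.40 mm/h.

φ ≈ 9.40 mm/h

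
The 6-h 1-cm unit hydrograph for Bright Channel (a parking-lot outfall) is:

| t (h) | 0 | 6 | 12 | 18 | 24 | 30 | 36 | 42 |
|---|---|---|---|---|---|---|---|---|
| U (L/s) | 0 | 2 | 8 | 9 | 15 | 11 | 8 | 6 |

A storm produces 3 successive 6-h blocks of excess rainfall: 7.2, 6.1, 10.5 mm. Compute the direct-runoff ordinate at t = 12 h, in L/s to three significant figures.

Q ≈ 6.98 L/s

By discrete convolution, Q_j = Σ (P_i / 10 mm) · U_{j−i}.
At t = 12 h (j=2): Q = (7.2/10)·8 + (6.1/10)·2 + (10.5/10)·0 = 6.98 L/s.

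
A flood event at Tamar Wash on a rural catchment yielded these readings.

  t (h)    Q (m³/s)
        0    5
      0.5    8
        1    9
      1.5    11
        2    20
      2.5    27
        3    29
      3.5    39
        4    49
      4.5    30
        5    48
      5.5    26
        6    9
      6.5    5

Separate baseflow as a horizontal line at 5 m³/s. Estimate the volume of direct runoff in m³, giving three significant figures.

V ≈ 4.41 × 10^5 m³

Direct-runoff ordinates (Q − Q_b): 0.0, 3.0, 4.0, 6.0, 15.0, 22.0, 24.0, 34.0, 44.0, 25.0, 43.0, 21.0, 4.0, 0.0 m³/s.
ΣQ_DR = 245.0 m³/s.
With Δt = 0.5 h = 1800 s, V = ΣQ_DR · Δt = 245.0 × 1800 = 4.41 × 10^5 m³.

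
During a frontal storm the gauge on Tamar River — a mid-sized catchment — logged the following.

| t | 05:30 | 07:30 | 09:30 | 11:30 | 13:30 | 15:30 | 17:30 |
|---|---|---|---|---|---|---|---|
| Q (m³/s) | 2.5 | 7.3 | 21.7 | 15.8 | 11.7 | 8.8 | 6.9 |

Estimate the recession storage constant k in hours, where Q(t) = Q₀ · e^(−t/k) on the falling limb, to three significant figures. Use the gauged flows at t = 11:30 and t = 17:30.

k ≈ 7.24 h

On the falling limb, Q drops from 15.8 to 6.9 m³/s between t = 11:30 and t = 17:30 (Δt = 6 h).
k = −Δt / ln(Q₂/Q₁) = −6 / ln(6.9/15.8) = 7.24 h.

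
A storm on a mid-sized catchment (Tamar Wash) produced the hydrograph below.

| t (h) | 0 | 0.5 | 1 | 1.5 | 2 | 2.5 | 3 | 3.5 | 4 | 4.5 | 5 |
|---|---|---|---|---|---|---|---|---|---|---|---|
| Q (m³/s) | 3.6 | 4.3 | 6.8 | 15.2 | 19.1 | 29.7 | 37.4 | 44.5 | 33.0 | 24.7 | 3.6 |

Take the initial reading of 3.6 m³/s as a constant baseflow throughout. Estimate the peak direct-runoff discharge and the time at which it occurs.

Q_p = 40.9 m³/s at t = 3.5 h

Subtracting baseflow gives direct-runoff ordinates: 0.0, 0.7, 3.2, 11.6, 15.5, 26.1, 33.8, 40.9, 29.4, 21.1, 0.0 m³/s.
The maximum is 40.9 m³/s, occurring at the reading for t = 3.5 h.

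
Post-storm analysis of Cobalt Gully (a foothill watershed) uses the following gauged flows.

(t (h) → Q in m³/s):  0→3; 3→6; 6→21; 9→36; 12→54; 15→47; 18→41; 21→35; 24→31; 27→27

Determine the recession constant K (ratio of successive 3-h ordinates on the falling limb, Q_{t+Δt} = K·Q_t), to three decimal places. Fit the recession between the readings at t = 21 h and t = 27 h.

K ≈ 0.878

Using the recession-limb readings at t = 21 h and t = 27 h: Q falls from 35 to 27 m³/s over 2 intervals.
K = (Q₂/Q₁)^(1/2) = (27/35)^(1/2) = 0.878.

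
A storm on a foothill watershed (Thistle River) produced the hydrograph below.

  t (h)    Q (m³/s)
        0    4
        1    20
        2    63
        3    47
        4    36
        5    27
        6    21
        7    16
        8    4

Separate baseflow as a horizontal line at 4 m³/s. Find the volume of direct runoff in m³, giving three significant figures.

V ≈ 7.27 × 10^5 m³

Direct-runoff ordinates (Q − Q_b): 0.0, 16.0, 59.0, 43.0, 32.0, 23.0, 17.0, 12.0, 0.0 m³/s.
ΣQ_DR = 202.0 m³/s.
With Δt = 1 h = 3600 s, V = ΣQ_DR · Δt = 202.0 × 3600 = 7.27 × 10^5 m³.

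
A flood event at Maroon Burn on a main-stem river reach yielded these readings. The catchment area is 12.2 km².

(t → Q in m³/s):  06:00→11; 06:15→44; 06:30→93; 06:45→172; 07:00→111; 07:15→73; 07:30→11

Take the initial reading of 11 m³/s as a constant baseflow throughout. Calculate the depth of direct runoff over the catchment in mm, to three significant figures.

Direct runoff: 0.0, 33.0, 82.0, 161.0, 100.0, 62.0, 0.0 m³/s; ΣQ_DR = 438.0 m³/s.
V = ΣQ_DR · Δt = 438.0 × 900 s = 3.942 × 10^5 m³.
Over A = 12.2 km², depth = V / A = 32.3 mm.

d ≈ 32.3 mm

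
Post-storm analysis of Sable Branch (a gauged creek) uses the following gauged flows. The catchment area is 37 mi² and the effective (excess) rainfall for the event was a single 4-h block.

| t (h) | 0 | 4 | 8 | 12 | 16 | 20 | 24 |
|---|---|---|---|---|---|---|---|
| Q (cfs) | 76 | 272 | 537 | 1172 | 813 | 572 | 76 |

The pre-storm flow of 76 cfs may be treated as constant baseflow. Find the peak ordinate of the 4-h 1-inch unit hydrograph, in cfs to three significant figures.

U_p ≈ 2190 cfs

Direct runoff: 0.0, 196.0, 461.0, 1096.0, 737.0, 496.0, 0.0 cfs; ΣQ_DR = 2986 cfs, peak = 1096.0 cfs.
Runoff depth d = ΣQ_DR·Δt / A = 2986 × 14400 / (37 mi²) = 0.5002 in.
The 1-inch UH is the DRH scaled by (1 in)/d, so U_p = 1096.0 × 1/0.5002 = 2190 cfs.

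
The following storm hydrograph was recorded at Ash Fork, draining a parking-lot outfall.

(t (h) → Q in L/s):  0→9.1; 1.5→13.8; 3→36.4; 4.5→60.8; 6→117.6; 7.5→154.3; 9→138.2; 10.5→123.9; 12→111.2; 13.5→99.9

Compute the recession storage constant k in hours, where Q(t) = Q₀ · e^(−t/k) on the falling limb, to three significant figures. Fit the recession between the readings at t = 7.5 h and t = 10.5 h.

On the falling limb, Q drops from 154.3 to 123.9 L/s between t = 7.5 h and t = 10.5 h (Δt = 3 h).
k = −Δt / ln(Q₂/Q₁) = −3 / ln(123.9/154.3) = 13.7 h.

k ≈ 13.7 h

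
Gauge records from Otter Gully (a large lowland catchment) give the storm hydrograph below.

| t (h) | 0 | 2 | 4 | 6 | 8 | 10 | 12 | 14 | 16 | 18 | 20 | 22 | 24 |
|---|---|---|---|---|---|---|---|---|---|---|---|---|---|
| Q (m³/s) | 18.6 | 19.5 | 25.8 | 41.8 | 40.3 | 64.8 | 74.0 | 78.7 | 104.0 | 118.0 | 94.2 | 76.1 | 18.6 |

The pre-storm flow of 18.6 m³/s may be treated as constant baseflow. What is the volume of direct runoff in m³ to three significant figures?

V ≈ 3.83 × 10^6 m³

Direct-runoff ordinates (Q − Q_b): 0.0, 0.9, 7.2, 23.2, 21.7, 46.2, 55.4, 60.1, 85.4, 99.4, 75.6, 57.5, 0.0 m³/s.
ΣQ_DR = 532.6 m³/s.
With Δt = 2 h = 7200 s, V = ΣQ_DR · Δt = 532.6 × 7200 = 3.83 × 10^6 m³.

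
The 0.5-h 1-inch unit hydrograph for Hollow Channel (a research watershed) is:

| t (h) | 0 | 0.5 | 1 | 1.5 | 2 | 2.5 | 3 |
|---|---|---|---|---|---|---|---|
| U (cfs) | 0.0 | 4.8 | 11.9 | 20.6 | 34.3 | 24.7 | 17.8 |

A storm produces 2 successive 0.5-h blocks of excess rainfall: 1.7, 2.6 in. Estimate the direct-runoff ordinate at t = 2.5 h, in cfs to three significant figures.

By discrete convolution, Q_j = Σ (P_i / 1 in) · U_{j−i}.
At t = 2.5 h (j=5): Q = (1.7/1)·24.7 + (2.6/1)·34.3 = 131 cfs.

Q ≈ 131 cfs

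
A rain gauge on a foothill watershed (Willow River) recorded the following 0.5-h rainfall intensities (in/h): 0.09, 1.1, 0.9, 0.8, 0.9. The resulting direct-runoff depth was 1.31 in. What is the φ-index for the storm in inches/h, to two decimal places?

φ ≈ 0.27 in/h

Only the 4 blocks with intensity above φ contribute runoff: 1.1, 0.9, 0.8, 0.9 in/h.
Σ(I−φ)·Δt = d  ⇒  (1.1+0.9+0.8+0.9 − 4φ)·0.5 = 1.31
φ = (3.700 − 1.31/0.5) / 4 = 0.27 in/h.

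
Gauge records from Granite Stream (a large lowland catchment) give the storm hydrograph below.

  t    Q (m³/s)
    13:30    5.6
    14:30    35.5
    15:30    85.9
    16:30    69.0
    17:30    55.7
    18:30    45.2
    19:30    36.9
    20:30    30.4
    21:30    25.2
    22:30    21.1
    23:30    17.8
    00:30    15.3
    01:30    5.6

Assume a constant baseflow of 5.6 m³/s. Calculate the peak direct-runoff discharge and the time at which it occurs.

Q_p = 80.3 m³/s at t = 15:30

Subtracting baseflow gives direct-runoff ordinates: 0.0, 29.9, 80.3, 63.4, 50.1, 39.6, 31.3, 24.8, 19.6, 15.5, 12.2, 9.7, 0.0 m³/s.
The maximum is 80.3 m³/s, occurring at the reading for t = 15:30.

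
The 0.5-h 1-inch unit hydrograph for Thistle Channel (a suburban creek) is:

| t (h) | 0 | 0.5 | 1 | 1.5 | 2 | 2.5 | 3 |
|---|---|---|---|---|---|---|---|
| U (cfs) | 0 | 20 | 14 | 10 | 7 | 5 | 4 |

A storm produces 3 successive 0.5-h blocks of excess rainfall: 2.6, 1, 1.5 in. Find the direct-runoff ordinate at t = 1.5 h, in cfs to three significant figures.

Q ≈ 70.0 cfs

By discrete convolution, Q_j = Σ (P_i / 1 in) · U_{j−i}.
At t = 1.5 h (j=3): Q = (2.6/1)·10 + (1/1)·14 + (1.5/1)·20 = 70.0 cfs.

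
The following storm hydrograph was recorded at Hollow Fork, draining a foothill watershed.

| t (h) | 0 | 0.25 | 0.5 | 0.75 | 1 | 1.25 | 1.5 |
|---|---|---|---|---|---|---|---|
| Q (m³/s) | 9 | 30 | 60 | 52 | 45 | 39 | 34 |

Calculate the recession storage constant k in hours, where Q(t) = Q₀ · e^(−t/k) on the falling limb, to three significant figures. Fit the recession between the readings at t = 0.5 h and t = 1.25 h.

k ≈ 1.74 h

On the falling limb, Q drops from 60 to 39 m³/s between t = 0.5 h and t = 1.25 h (Δt = 0.75 h).
k = −Δt / ln(Q₂/Q₁) = −0.75 / ln(39/60) = 1.74 h.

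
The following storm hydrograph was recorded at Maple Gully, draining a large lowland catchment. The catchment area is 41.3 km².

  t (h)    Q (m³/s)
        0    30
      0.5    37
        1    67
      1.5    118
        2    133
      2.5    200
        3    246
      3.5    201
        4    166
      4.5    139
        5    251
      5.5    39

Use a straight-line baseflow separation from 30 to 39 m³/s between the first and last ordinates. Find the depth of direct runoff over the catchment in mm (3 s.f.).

d ≈ 52.9 mm

Direct runoff: 0.00, 6.18, 35.36, 85.55, 99.73, 165.91, 211.09, 165.27, 129.45, 101.64, 212.82, 0.00 m³/s; ΣQ_DR = 1213 m³/s.
V = ΣQ_DR · Δt = 1213 × 1800 s = 2.183 × 10^6 m³.
Over A = 41.3 km², depth = V / A = 52.9 mm.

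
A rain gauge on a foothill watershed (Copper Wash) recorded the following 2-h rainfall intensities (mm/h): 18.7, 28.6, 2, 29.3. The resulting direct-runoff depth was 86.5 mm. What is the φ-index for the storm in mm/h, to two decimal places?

φ ≈ 11.12 mm/h

Only the 3 blocks with intensity above φ contribute runoff: 18.7, 28.6, 29.3 mm/h.
Σ(I−φ)·Δt = d  ⇒  (18.7+28.6+29.3 − 3φ)·2 = 86.5
φ = (76.60 − 86.5/2) / 3 = 11.12 mm/h.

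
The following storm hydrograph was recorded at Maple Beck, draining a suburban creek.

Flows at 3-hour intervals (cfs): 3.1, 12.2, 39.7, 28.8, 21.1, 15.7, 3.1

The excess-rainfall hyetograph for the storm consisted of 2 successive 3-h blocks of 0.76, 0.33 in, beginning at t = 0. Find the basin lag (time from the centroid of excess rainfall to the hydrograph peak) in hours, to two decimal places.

Centroid of excess rainfall: t_c = Σ P_i·t̄_i / ΣP_i = 2.4083 h (block centres at 1.5, 4.5 h).
Hydrograph peak occurs at t = 6 h, so basin lag t_L = 6 − 2.4083 = 3.59 h.

t_L ≈ 3.59 h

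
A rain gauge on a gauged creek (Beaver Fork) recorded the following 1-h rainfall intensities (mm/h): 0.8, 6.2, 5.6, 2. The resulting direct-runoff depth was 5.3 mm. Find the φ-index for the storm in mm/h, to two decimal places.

Only the 2 blocks with intensity above φ contribute runoff: 6.2, 5.6 mm/h.
Σ(I−φ)·Δt = d  ⇒  (6.2+5.6 − 2φ)·1 = 5.3
φ = (11.80 − 5.3/1) / 2 = 3.25 mm/h.

φ ≈ 3.25 mm/h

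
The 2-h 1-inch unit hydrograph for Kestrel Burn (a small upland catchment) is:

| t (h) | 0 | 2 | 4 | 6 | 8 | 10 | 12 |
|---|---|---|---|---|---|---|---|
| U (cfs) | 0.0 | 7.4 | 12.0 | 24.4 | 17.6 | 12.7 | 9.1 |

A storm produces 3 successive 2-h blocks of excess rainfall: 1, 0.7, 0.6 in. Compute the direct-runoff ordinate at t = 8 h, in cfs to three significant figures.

By discrete convolution, Q_j = Σ (P_i / 1 in) · U_{j−i}.
At t = 8 h (j=4): Q = (1/1)·17.6 + (0.7/1)·24.4 + (0.6/1)·12.0 = 41.9 cfs.

Q ≈ 41.9 cfs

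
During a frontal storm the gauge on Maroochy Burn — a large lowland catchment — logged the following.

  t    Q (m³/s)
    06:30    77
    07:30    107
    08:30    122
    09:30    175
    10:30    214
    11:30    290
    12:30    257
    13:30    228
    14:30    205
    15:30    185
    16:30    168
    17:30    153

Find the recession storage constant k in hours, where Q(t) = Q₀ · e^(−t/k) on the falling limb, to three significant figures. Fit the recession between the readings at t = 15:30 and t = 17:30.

On the falling limb, Q drops from 185 to 153 m³/s between t = 15:30 and t = 17:30 (Δt = 2 h).
k = −Δt / ln(Q₂/Q₁) = −2 / ln(153/185) = 10.5 h.

k ≈ 10.5 h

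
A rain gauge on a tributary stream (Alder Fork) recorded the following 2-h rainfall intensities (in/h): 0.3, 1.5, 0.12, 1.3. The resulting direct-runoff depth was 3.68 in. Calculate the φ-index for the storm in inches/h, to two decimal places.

φ ≈ 0.48 in/h

Only the 2 blocks with intensity above φ contribute runoff: 1.5, 1.3 in/h.
Σ(I−φ)·Δt = d  ⇒  (1.5+1.3 − 2φ)·2 = 3.68
φ = (2.800 − 3.68/2) / 2 = 0.48 in/h.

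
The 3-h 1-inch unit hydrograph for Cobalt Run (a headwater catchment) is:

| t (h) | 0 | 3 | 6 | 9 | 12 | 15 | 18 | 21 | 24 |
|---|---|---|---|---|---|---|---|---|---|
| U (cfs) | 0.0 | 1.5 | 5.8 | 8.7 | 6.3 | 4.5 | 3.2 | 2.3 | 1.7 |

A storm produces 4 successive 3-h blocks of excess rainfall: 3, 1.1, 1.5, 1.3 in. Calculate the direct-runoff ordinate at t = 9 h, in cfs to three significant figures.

Q ≈ 34.7 cfs

By discrete convolution, Q_j = Σ (P_i / 1 in) · U_{j−i}.
At t = 9 h (j=3): Q = (3/1)·8.7 + (1.1/1)·5.8 + (1.5/1)·1.5 + (1.3/1)·0.0 = 34.7 cfs.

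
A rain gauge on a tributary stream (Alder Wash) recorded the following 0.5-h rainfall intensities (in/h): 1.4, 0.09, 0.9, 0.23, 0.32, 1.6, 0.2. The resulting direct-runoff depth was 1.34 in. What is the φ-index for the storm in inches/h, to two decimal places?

Only the 3 blocks with intensity above φ contribute runoff: 1.4, 0.9, 1.6 in/h.
Σ(I−φ)·Δt = d  ⇒  (1.4+0.9+1.6 − 3φ)·0.5 = 1.34
φ = (3.900 − 1.34/0.5) / 3 = 0.41 in/h.

φ ≈ 0.41 in/h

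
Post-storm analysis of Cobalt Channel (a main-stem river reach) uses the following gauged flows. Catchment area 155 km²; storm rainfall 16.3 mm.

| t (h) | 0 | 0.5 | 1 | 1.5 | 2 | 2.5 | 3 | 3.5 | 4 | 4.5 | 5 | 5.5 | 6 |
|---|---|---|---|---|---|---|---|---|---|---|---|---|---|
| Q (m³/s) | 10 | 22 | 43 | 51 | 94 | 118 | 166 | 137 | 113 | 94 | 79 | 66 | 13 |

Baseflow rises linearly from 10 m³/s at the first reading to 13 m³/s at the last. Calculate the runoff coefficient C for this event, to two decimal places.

ΣQ_DR = 856.5 m³/s; V = ΣQ_DR·Δt = 1.542 × 10^6 m³.
Runoff depth d = V / A = 9.946 mm.
C = d / P = 9.946 / 16.3 = 0.61.

C ≈ 0.61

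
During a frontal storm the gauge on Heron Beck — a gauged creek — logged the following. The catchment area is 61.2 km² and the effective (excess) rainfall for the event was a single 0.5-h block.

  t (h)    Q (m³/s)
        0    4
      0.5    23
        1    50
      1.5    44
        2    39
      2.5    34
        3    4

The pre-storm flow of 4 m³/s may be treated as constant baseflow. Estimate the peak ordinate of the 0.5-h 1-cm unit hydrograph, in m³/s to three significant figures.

U_p ≈ 92.0 m³/s

Direct runoff: 0.0, 19.0, 46.0, 40.0, 35.0, 30.0, 0.0 m³/s; ΣQ_DR = 170.0 m³/s, peak = 46.0 m³/s.
Runoff depth d = ΣQ_DR·Δt / A = 170.0 × 1800 / (61.2 km²) = 5.000 mm.
The 1-cm UH is the DRH scaled by (10 mm)/d, so U_p = 46.0 × 10/5.000 = 92.0 m³/s.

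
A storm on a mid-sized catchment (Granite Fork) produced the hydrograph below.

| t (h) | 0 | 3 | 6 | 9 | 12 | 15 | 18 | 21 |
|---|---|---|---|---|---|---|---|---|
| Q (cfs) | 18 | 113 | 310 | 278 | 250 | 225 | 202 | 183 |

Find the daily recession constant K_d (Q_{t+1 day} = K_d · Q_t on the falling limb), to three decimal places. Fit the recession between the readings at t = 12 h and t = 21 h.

Between t = 12 h and t = 21 h the flow falls from 250 to 183 cfs over 3×3 h = 9 h.
Per-interval ratio K = (183/250)^(1/3) = 0.9012; K_d = K^(24/3) = 0.435.

K_d ≈ 0.435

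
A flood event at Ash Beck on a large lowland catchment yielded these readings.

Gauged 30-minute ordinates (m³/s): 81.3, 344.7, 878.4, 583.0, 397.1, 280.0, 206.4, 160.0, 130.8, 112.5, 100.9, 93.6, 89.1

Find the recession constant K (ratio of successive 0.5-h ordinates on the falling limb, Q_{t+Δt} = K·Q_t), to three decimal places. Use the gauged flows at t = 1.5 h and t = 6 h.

K ≈ 0.812

Using the recession-limb readings at t = 1.5 h and t = 6 h: Q falls from 583.0 to 89.1 m³/s over 9 intervals.
K = (Q₂/Q₁)^(1/9) = (89.1/583.0)^(1/9) = 0.812.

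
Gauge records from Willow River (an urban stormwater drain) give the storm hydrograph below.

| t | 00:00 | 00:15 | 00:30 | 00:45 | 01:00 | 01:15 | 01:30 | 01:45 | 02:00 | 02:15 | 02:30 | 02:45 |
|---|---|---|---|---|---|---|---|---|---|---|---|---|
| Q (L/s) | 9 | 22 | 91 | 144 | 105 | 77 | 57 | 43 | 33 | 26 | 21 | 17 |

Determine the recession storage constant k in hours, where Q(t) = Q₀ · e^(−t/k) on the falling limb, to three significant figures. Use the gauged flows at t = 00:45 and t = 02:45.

On the falling limb, Q drops from 144 to 17 L/s between t = 00:45 and t = 02:45 (Δt = 2 h).
k = −Δt / ln(Q₂/Q₁) = −2 / ln(17/144) = 0.936 h.

k ≈ 0.936 h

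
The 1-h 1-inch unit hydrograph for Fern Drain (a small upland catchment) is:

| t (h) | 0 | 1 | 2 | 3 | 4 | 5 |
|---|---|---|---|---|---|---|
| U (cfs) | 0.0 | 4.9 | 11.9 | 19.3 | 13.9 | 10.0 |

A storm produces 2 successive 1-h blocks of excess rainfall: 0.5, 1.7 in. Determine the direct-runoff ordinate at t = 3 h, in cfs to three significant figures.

By discrete convolution, Q_j = Σ (P_i / 1 in) · U_{j−i}.
At t = 3 h (j=3): Q = (0.5/1)·19.3 + (1.7/1)·11.9 = 29.9 cfs.

Q ≈ 29.9 cfs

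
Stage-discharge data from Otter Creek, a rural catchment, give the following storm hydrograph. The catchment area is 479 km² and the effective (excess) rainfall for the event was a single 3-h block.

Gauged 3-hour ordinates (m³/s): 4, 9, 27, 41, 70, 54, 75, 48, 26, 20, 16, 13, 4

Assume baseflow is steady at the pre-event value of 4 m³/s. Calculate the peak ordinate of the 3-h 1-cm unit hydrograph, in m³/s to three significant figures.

U_p ≈ 88.7 m³/s

Direct runoff: 0.0, 5.0, 23.0, 37.0, 66.0, 50.0, 71.0, 44.0, 22.0, 16.0, 12.0, 9.0, 0.0 m³/s; ΣQ_DR = 355.0 m³/s, peak = 71.0 m³/s.
Runoff depth d = ΣQ_DR·Δt / A = 355.0 × 10800 / (479 km²) = 8.004 mm.
The 1-cm UH is the DRH scaled by (10 mm)/d, so U_p = 71.0 × 10/8.004 = 88.7 m³/s.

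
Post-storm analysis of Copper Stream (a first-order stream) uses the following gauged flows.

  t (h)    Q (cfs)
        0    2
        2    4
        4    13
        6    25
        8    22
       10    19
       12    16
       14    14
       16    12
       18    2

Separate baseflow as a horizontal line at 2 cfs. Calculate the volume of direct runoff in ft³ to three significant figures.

Direct-runoff ordinates (Q − Q_b): 0.0, 2.0, 11.0, 23.0, 20.0, 17.0, 14.0, 12.0, 10.0, 0.0 cfs.
ΣQ_DR = 109.0 cfs.
With Δt = 2 h = 7200 s, V = ΣQ_DR · Δt = 109.0 × 7200 = 7.85 × 10^5 ft³.

V ≈ 7.85 × 10^5 ft³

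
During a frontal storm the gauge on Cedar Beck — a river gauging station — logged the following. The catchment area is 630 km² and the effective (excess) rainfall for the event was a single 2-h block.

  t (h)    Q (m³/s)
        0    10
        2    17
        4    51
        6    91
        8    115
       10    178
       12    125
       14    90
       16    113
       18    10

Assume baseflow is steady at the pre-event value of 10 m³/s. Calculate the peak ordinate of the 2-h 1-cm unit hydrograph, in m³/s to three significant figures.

U_p ≈ 210 m³/s

Direct runoff: 0.0, 7.0, 41.0, 81.0, 105.0, 168.0, 115.0, 80.0, 103.0, 0.0 m³/s; ΣQ_DR = 700.0 m³/s, peak = 168.0 m³/s.
Runoff depth d = ΣQ_DR·Δt / A = 700.0 × 7200 / (630 km²) = 8.000 mm.
The 1-cm UH is the DRH scaled by (10 mm)/d, so U_p = 168.0 × 10/8.000 = 210 m³/s.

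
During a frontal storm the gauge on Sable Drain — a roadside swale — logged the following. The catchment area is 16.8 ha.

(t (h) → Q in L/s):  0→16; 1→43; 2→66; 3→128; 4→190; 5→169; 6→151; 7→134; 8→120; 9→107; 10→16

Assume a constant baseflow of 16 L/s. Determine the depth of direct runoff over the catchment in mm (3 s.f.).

Direct runoff: 0.0, 27.0, 50.0, 112.0, 174.0, 153.0, 135.0, 118.0, 104.0, 91.0, 0.0 L/s; ΣQ_DR = 964.0 L/s.
V = ΣQ_DR · Δt = 964.0 × 3600 s = 3.470 × 10^6 L.
Over A = 16.8 ha, depth = V / A = 20.7 mm.

d ≈ 20.7 mm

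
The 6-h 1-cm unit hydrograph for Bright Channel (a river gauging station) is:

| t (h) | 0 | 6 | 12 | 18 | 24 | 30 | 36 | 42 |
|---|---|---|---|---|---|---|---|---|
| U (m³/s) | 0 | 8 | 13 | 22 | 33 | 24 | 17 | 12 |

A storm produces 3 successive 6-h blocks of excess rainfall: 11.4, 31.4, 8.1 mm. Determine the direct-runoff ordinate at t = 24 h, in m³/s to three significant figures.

By discrete convolution, Q_j = Σ (P_i / 10 mm) · U_{j−i}.
At t = 24 h (j=4): Q = (11.4/10)·33 + (31.4/10)·22 + (8.1/10)·13 = 117 m³/s.

Q ≈ 117 m³/s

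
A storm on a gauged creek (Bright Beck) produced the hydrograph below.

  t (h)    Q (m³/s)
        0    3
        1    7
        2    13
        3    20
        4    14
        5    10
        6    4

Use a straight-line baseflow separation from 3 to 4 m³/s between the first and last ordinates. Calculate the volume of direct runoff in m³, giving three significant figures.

V ≈ 1.67 × 10^5 m³

Direct-runoff ordinates (Q − Q_b): 0.00, 3.83, 9.67, 16.50, 10.33, 6.17, 0.00 m³/s.
ΣQ_DR = 46.50 m³/s.
With Δt = 1 h = 3600 s, V = ΣQ_DR · Δt = 46.50 × 3600 = 1.67 × 10^5 m³.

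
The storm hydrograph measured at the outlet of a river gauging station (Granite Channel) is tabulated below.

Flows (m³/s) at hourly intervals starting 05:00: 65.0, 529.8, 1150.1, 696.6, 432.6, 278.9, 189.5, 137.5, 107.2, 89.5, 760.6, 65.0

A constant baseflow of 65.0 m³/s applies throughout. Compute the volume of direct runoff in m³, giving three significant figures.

Direct-runoff ordinates (Q − Q_b): 0.0, 464.8, 1085.1, 631.6, 367.6, 213.9, 124.5, 72.5, 42.2, 24.5, 695.6, 0.0 m³/s.
ΣQ_DR = 3722 m³/s.
With Δt = 1 h = 3600 s, V = ΣQ_DR · Δt = 3722 × 3600 = 1.34 × 10^7 m³.

V ≈ 1.34 × 10^7 m³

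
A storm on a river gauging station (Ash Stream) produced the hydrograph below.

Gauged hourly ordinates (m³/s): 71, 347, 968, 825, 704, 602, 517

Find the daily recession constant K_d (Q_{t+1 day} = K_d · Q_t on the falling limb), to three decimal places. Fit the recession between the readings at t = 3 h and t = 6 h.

K_d ≈ 0.024

Between t = 3 h and t = 6 h the flow falls from 825 to 517 m³/s over 3×1 h = 3 h.
Per-interval ratio K = (517/825)^(1/3) = 0.8557; K_d = K^(24/1) = 0.024.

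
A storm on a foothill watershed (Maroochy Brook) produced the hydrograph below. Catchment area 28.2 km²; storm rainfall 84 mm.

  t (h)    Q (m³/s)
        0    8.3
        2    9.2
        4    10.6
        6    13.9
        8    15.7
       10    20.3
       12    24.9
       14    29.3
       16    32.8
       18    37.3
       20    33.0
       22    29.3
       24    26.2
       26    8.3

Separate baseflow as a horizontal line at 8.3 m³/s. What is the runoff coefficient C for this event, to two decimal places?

ΣQ_DR = 182.9 m³/s; V = ΣQ_DR·Δt = 1.317 × 10^6 m³.
Runoff depth d = V / A = 46.70 mm.
C = d / P = 46.70 / 84 = 0.56.

C ≈ 0.56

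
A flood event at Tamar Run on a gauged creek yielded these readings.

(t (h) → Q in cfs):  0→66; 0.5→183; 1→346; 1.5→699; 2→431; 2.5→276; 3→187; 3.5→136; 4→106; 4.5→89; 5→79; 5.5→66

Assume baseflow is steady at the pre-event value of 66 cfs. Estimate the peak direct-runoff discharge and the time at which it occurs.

Q_p = 633.0 cfs at t = 1.5 h

Subtracting baseflow gives direct-runoff ordinates: 0.0, 117.0, 280.0, 633.0, 365.0, 210.0, 121.0, 70.0, 40.0, 23.0, 13.0, 0.0 cfs.
The maximum is 633.0 cfs, occurring at the reading for t = 1.5 h.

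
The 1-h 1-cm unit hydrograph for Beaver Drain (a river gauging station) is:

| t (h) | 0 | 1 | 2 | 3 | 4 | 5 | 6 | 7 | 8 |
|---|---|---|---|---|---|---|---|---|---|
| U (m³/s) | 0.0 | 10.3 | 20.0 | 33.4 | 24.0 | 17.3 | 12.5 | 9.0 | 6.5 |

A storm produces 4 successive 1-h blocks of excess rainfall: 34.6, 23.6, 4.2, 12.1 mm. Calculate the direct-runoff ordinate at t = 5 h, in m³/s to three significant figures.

Q ≈ 155 m³/s

By discrete convolution, Q_j = Σ (P_i / 10 mm) · U_{j−i}.
At t = 5 h (j=5): Q = (34.6/10)·17.3 + (23.6/10)·24.0 + (4.2/10)·33.4 + (12.1/10)·20.0 = 155 m³/s.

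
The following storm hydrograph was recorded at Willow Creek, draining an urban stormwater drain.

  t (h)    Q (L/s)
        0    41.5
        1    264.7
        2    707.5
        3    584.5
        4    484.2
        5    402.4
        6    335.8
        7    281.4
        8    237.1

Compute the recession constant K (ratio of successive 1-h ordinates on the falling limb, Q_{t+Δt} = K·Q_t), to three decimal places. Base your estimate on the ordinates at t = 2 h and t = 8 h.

Using the recession-limb readings at t = 2 h and t = 8 h: Q falls from 707.5 to 237.1 L/s over 6 intervals.
K = (Q₂/Q₁)^(1/6) = (237.1/707.5)^(1/6) = 0.833.

K ≈ 0.833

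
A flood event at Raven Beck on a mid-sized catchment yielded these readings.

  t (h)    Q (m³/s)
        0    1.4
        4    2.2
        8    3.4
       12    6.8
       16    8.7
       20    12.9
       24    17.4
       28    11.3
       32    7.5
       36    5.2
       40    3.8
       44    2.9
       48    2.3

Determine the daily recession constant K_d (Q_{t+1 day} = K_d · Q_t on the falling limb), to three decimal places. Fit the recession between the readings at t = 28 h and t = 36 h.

K_d ≈ 0.097

Between t = 28 h and t = 36 h the flow falls from 11.3 to 5.2 m³/s over 2×4 h = 8 h.
Per-interval ratio K = (5.2/11.3)^(1/2) = 0.6784; K_d = K^(24/4) = 0.097.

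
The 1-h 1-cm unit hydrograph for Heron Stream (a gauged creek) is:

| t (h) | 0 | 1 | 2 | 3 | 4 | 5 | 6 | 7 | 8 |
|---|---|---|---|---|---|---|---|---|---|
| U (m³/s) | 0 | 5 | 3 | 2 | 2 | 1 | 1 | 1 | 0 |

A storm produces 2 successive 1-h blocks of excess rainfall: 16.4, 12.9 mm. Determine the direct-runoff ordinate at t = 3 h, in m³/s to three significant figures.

Q ≈ 7.15 m³/s

By discrete convolution, Q_j = Σ (P_i / 10 mm) · U_{j−i}.
At t = 3 h (j=3): Q = (16.4/10)·2 + (12.9/10)·3 = 7.15 m³/s.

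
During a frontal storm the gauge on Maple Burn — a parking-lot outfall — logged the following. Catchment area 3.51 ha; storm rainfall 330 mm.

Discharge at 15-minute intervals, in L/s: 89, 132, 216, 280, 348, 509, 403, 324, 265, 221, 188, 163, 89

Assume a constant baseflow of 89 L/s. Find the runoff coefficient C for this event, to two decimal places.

C ≈ 0.16

ΣQ_DR = 2070 L/s; V = ΣQ_DR·Δt = 1.863 × 10^6 L.
Runoff depth d = V / A = 53.08 mm.
C = d / P = 53.08 / 330 = 0.16.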